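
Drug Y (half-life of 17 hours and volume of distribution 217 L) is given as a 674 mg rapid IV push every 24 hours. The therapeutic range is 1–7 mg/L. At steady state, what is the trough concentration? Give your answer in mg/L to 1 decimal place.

τ/t½ = 24/17 ≈ 1.4118, so fraction remaining f = (1/2)^(24/17) ≈ 0.3759.
Accumulation ratio R = 1/(1 − f) ≈ 1/0.6241 ≈ 1.6023.
Each bolus raises the concentration by D/Vd = 674/217 ≈ 3.106 mg/L.
Steady-state peak Cmax,ss = C₀·R ≈ 3.106 × 1.6023 ≈ 4.977 mg/L.
Steady-state trough Cmin,ss = Cmax,ss·f ≈ 4.977 × 0.3759 ≈ 1.871 mg/L.
Trough 1.9 mg/L vs MEC 1 mg/L: adequate.

1.9 mg/L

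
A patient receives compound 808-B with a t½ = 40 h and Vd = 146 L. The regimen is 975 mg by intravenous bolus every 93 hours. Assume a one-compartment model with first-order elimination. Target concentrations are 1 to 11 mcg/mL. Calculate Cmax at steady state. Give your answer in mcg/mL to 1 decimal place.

8.3 mcg/mL

k = ln2/t½ = ln2/40 ≈ 0.017329 h⁻¹; fraction remaining f = e^(−kτ) = e^(−0.017329×93) ≈ 0.1996.
Accumulation ratio R = 1/(1 − f) ≈ 1/0.8004 ≈ 1.2494.
Single-dose peak C₀ = D/Vd = 975/146 ≈ 6.678 mcg/mL.
Steady-state peak Cmax,ss = C₀·R ≈ 6.678 × 1.2494 ≈ 8.343 mcg/mL.
Peak 8.3 mcg/mL vs MTC 11 mcg/mL: below toxic threshold.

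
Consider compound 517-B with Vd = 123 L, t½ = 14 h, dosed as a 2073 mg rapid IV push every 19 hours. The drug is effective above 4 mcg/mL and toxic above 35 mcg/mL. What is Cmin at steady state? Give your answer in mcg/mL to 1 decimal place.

10.8 mcg/mL

τ/t½ = 19/14 ≈ 1.3571, so fraction remaining f = (1/2)^(19/14) ≈ 0.3904.
Accumulation ratio R = 1/(1 − f) ≈ 1/0.6096 ≈ 1.6404.
Single-dose peak C₀ = D/Vd = 2073/123 ≈ 16.854 mcg/mL.
Steady-state peak Cmax,ss = C₀·R ≈ 16.854 × 1.6404 ≈ 27.647 mcg/mL.
One interval later, Cmin,ss = Cmax,ss·e^(−kτ) ≈ 27.647 × 0.3904 ≈ 10.793 mcg/mL.
Trough 10.8 mcg/mL vs MEC 4 mcg/mL: adequate.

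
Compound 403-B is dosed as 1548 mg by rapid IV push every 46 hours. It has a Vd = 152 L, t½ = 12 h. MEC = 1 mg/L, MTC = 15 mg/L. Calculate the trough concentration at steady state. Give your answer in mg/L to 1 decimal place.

0.8 mg/L

Over one 46-h interval, 46/12 ≈ 3.8333 half-lives elapse, leaving f ≈ 0.0702 of each dose.
Each bolus raises the concentration by D/Vd = 1548/152 ≈ 10.184 mg/L.
Steady-state trough Cmin,ss = C₀·f/(1−f) ≈ 10.184 × 0.0702/0.9298 ≈ 0.769 mg/L.
Trough 0.8 mg/L vs MEC 1 mg/L: subtherapeutic.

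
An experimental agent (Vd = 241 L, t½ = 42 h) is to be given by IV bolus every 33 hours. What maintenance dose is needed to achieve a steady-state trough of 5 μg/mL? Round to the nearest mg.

τ/t½ = 33/42 ≈ 0.78571, so f = (1/2)^(33/42) ≈ 0.580065.
Cmin,ss = (D/Vd)·f/(1−f), so D = Cmin,ss·Vd·(1−f)/f.
D = 5 × 241 × (1−f)/f ≈ 5 × 241 × 0.72394 ≈ 872.35 mg.

872 mg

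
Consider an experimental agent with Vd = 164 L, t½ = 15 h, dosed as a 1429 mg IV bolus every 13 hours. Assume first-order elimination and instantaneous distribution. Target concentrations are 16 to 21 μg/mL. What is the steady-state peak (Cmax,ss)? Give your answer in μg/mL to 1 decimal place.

τ/t½ = 13/15 ≈ 0.86667, so fraction remaining f = (1/2)^(13/15) ≈ 0.5484.
At steady state, accumulation factor R = 1/(1 − e^(−kτ)) ≈ 2.2143.
Each bolus raises the concentration by D/Vd = 1429/164 ≈ 8.713 μg/mL.
Steady-state peak Cmax,ss = C₀·R ≈ 8.713 × 2.2143 ≈ 19.293 μg/mL.
Peak 19.3 μg/mL vs MTC 21 μg/mL: below toxic threshold.

19.3 μg/mL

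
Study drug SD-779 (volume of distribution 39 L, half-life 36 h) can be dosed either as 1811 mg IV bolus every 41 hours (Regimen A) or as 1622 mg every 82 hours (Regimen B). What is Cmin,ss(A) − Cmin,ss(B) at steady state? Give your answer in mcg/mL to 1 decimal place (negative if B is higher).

27.8 mcg/mL

Regimen A: f = (1/2)^(41/36) ≈ 0.4541; Cmin,ss = (1811/39)·f/(1−f) ≈ 38.627 mcg/mL.
Regimen B: f = (1/2)^(82/36) ≈ 0.2062; Cmin,ss = (1622/39)·f/(1−f) ≈ 10.803 mcg/mL.
Difference ≈ 38.627 − 10.803 ≈ 27.824 mcg/mL.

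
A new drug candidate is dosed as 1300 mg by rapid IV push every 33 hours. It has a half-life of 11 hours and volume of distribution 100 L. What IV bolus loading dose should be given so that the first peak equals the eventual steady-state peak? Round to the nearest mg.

1486 mg

f = (1/2)^(33/11) ≈ 0.125000; accumulation ratio R = 1/(1−f) ≈ 1.14286.
Loading dose to hit Cmax,ss on first dose: D_load = D_maint·R ≈ 1300 × 1.14286 ≈ 1485.72 mg.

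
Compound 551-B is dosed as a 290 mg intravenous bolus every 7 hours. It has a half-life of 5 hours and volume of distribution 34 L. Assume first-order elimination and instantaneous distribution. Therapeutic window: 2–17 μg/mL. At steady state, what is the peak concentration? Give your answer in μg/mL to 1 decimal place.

Over one 7-h interval, 7/5 ≈ 1.4 half-lives elapse, leaving f ≈ 0.3789 of each dose.
At steady state, accumulation factor R = 1/(1 − e^(−kτ)) ≈ 1.6100.
Each bolus raises the concentration by D/Vd = 290/34 ≈ 8.529 μg/mL.
Steady-state peak Cmax,ss = C₀·R ≈ 8.529 × 1.6100 ≈ 13.732 μg/mL.
Peak 13.7 μg/mL vs MTC 17 μg/mL: below toxic threshold.

13.7 μg/mL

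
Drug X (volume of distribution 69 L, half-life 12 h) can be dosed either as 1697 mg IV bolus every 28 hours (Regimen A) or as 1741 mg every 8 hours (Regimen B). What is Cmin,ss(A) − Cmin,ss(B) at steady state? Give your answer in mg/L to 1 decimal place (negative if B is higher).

Regimen A: f = (1/2)^(28/12) ≈ 0.1984; Cmin,ss = (1697/69)·f/(1−f) ≈ 6.087 mg/L.
Regimen B: f = (1/2)^(8/12) ≈ 0.6300; Cmin,ss = (1741/69)·f/(1−f) ≈ 42.962 mg/L.
Difference ≈ 6.087 − 42.962 ≈ -36.875 mg/L.

-36.9 mg/L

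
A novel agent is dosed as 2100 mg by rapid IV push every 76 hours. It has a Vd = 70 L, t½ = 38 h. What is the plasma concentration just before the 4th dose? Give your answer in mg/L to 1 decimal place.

9.8 mg/L

f = (1/2)^(τ/t½) = (1/2)^(76/38) ≈ 0.2500.
C₀ = D/Vd = 2100/70 ≈ 30.000 mg/L.
Before the 4th dose, 3 doses have been given. Superposition: Cmin = C₀·(f + f² + … + f^3).
≈ 30.000 × (0.2500 + 0.0625 + 0.0156) ≈ 30.000 × 0.3281 ≈ 9.843 mg/L.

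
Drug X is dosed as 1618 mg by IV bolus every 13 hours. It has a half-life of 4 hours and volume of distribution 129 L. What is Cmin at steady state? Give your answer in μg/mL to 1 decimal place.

1.5 μg/mL

k = ln2/t½ = ln2/4 ≈ 0.173287 h⁻¹; fraction remaining f = e^(−kτ) = e^(−0.173287×13) ≈ 0.1051.
At steady state, accumulation factor R = 1/(1 − e^(−kτ)) ≈ 1.1174.
Single-dose peak C₀ = D/Vd = 1618/129 ≈ 12.543 μg/mL.
Cmax,ss = C₀/(1 − f) ≈ 12.543/0.8949 ≈ 14.016 μg/mL.
Steady-state trough Cmin,ss = Cmax,ss·f ≈ 14.016 × 0.1051 ≈ 1.473 μg/mL.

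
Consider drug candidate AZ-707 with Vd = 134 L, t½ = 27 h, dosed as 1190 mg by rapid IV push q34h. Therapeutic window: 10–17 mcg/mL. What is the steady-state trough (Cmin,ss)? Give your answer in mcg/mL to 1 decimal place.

Over one 34-h interval, 34/27 ≈ 1.2593 half-lives elapse, leaving f ≈ 0.4178 of each dose.
Single-dose peak C₀ = D/Vd = 1190/134 ≈ 8.881 mcg/mL.
Steady-state trough Cmin,ss = C₀·f/(1−f) ≈ 8.881 × 0.4178/0.5822 ≈ 6.373 mcg/mL.
Trough 6.4 mcg/mL vs MEC 10 mcg/mL: subtherapeutic.

6.4 mcg/mL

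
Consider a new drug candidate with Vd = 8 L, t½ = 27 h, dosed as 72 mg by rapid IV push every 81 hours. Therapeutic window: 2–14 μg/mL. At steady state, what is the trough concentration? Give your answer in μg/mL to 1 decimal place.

1.3 μg/mL

τ = 81 h = 3 half-lives, so f = (1/2)^3 = 0.125.
Accumulation ratio R = 1/(1 − f) = 1/0.875 = 8/7.
Single-dose peak C₀ = D/Vd = 72/8 = 9 μg/mL.
Steady-state peak Cmax,ss = C₀·R = 9 × 8/7 ≈ 10.286 μg/mL.
Steady-state trough Cmin,ss = Cmax,ss·f ≈ 10.286 × 0.125 ≈ 1.286 μg/mL.
Trough 1.3 μg/mL vs MEC 2 μg/mL: subtherapeutic.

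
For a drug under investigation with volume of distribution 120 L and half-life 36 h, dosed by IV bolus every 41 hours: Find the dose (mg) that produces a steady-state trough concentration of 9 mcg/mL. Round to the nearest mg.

τ/t½ = 41/36 ≈ 1.1389, so f = (1/2)^(41/36) ≈ 0.454109.
Cmin,ss = (D/Vd)·f/(1−f), so D = Cmin,ss·Vd·(1−f)/f.
D = 9 × 120 × (1−f)/f ≈ 9 × 120 × 1.20211 ≈ 1298.28 mg.

1298 mg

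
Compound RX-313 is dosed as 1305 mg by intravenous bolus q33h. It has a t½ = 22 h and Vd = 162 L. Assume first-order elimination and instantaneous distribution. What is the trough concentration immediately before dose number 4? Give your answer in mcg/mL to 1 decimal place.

4.2 mcg/mL

f = (1/2)^(τ/t½) = (1/2)^(33/22) ≈ 0.3536.
C₀ = D/Vd = 1305/162 ≈ 8.056 mcg/mL.
Before the 4th dose, 3 doses have been given. Superposition: Cmin = C₀·(f + f² + … + f^3).
≈ 8.056 × (0.3536 + 0.1250 + 0.0442) ≈ 8.056 × 0.5228 ≈ 4.212 mcg/mL.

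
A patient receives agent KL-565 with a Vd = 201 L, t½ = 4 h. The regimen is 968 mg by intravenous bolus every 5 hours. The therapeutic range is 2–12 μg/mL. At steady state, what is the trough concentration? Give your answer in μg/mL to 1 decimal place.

3.5 μg/mL

Over one 5-h interval, 5/4 ≈ 1.25 half-lives elapse, leaving f ≈ 0.4204 of each dose.
At steady state, accumulation factor R = 1/(1 − e^(−kτ)) ≈ 1.7253.
Single-dose peak C₀ = D/Vd = 968/201 ≈ 4.816 μg/mL.
Cmax,ss = C₀/(1 − f) ≈ 4.816/0.5796 ≈ 8.309 μg/mL.
Steady-state trough Cmin,ss = Cmax,ss·f ≈ 8.309 × 0.4204 ≈ 3.493 μg/mL.
Trough 3.5 μg/mL vs MEC 2 μg/mL: adequate.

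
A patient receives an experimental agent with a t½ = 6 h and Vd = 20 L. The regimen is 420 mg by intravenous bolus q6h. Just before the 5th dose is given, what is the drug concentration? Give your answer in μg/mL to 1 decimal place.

f = (1/2)^(τ/t½) = (1/2)^(6/6) ≈ 0.5000.
C₀ = D/Vd = 420/20 ≈ 21.000 μg/mL.
Before the 5th dose, 4 doses have been given. Superposition: Cmin = C₀·(f + f² + … + f^4).
≈ 21.000 × (0.5000 + 0.2500 + 0.1250 + 0.0625) ≈ 21.000 × 0.9375 ≈ 19.688 μg/mL.

19.7 μg/mL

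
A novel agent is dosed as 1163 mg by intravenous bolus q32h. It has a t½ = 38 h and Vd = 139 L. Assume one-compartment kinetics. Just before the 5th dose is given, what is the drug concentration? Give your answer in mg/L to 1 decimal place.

f = (1/2)^(τ/t½) = (1/2)^(32/38) ≈ 0.5578.
C₀ = D/Vd = 1163/139 ≈ 8.367 mg/L.
Before the 5th dose, 4 doses have been given. Superposition: Cmin = C₀·(f + f² + … + f^4).
≈ 8.367 × (0.5578 + 0.3111 + 0.1736 + 0.0968) ≈ 8.367 × 1.1393 ≈ 9.533 mg/L.

9.5 mg/L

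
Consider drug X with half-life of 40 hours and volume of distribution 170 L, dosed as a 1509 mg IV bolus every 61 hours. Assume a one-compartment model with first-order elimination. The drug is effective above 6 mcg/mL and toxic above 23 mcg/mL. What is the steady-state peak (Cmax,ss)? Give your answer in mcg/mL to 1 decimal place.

Over one 61-h interval, 61/40 ≈ 1.525 half-lives elapse, leaving f ≈ 0.3475 of each dose.
Accumulation ratio R = 1/(1 − f) ≈ 1/0.6525 ≈ 1.5326.
Single-dose peak C₀ = D/Vd = 1509/170 ≈ 8.876 mcg/mL.
Steady-state peak Cmax,ss = C₀·R ≈ 8.876 × 1.5326 ≈ 13.603 mcg/mL.
Peak 13.6 mcg/mL vs MTC 23 mcg/mL: below toxic threshold.

13.6 mcg/mL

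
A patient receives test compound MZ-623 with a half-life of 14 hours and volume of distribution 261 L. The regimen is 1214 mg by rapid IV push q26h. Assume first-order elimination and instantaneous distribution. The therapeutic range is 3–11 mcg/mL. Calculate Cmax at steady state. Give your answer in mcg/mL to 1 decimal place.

6.4 mcg/mL

Over one 26-h interval, 26/14 ≈ 1.8571 half-lives elapse, leaving f ≈ 0.2760 of each dose.
Accumulation ratio R = 1/(1 − f) ≈ 1/0.7240 ≈ 1.3812.
Single-dose peak C₀ = D/Vd = 1214/261 ≈ 4.651 mcg/mL.
Steady-state peak Cmax,ss = C₀·R ≈ 4.651 × 1.3812 ≈ 6.424 mcg/mL.
Peak 6.4 mcg/mL vs MTC 11 mcg/mL: below toxic threshold.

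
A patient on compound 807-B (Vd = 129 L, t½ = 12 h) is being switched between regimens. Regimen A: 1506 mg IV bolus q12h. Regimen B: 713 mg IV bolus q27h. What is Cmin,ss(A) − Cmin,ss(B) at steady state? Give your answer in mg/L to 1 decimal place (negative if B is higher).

Regimen A: f = (1/2)^(12/12) ≈ 0.5000; Cmin,ss = (1506/129)·f/(1−f) ≈ 11.674 mg/L.
Regimen B: f = (1/2)^(27/12) ≈ 0.2102; Cmin,ss = (713/129)·f/(1−f) ≈ 1.471 mg/L.
Difference ≈ 11.674 − 1.471 ≈ 10.203 mg/L.

10.2 mg/L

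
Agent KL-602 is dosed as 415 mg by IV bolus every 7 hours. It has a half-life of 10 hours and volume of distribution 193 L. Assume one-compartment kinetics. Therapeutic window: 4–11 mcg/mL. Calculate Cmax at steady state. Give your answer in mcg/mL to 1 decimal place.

5.6 mcg/mL

τ/t½ = 7/10 ≈ 0.7, so fraction remaining f = (1/2)^(7/10) ≈ 0.6156.
At steady state, accumulation factor R = 1/(1 − e^(−kτ)) ≈ 2.6015.
Single-dose peak C₀ = D/Vd = 415/193 ≈ 2.150 mcg/mL.
Steady-state peak Cmax,ss = C₀·R ≈ 2.150 × 2.6015 ≈ 5.593 mcg/mL.
Peak 5.6 mcg/mL vs MTC 11 mcg/mL: below toxic threshold.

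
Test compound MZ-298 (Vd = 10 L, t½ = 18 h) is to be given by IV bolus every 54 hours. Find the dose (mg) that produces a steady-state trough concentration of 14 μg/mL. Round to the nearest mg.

980 mg

τ/t½ = 54/18 ≈ 3, so f = (1/2)^(54/18) ≈ 0.125000.
Cmin,ss = (D/Vd)·f/(1−f), so D = Cmin,ss·Vd·(1−f)/f.
D = 14 × 10 × (1−f)/f ≈ 14 × 10 × 7.00000 ≈ 980.00 mg.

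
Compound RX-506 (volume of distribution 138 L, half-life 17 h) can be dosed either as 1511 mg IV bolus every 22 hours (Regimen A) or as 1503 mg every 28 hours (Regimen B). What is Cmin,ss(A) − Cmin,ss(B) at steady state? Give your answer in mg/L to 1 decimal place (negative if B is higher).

2.4 mg/L

Regimen A: f = (1/2)^(22/17) ≈ 0.4078; Cmin,ss = (1511/138)·f/(1−f) ≈ 7.540 mg/L.
Regimen B: f = (1/2)^(28/17) ≈ 0.3193; Cmin,ss = (1503/138)·f/(1−f) ≈ 5.109 mg/L.
Difference ≈ 7.540 − 5.109 ≈ 2.431 mg/L.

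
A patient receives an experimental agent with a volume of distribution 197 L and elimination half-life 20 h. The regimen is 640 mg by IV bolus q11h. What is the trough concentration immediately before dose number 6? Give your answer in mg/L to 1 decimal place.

f = (1/2)^(τ/t½) = (1/2)^(11/20) ≈ 0.6830.
C₀ = D/Vd = 640/197 ≈ 3.249 mg/L.
Before the 6th dose, 5 doses have been given. Superposition: Cmin = C₀·(f + f² + … + f^5).
≈ 3.249 × (0.6830 + 0.4665 + 0.3186 + 0.2176 + 0.1486) ≈ 3.249 × 1.8343 ≈ 5.960 mg/L.

6.0 mg/L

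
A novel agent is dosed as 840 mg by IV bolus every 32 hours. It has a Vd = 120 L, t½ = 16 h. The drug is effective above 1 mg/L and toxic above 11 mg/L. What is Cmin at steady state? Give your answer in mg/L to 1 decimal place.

2.3 mg/L

τ = 32 h = 2 half-lives, so f = (1/2)^2 = 0.25.
At steady state, R = 1/(1 − 0.25) = 4/3.
Single-dose peak C₀ = D/Vd = 840/120 = 7 mg/L.
Steady-state peak Cmax,ss = C₀·R = 7 × 4/3 ≈ 9.333 mg/L.
Steady-state trough Cmin,ss = Cmax,ss·f ≈ 9.333 × 0.25 ≈ 2.333 mg/L.
Trough 2.3 mg/L vs MEC 1 mg/L: adequate.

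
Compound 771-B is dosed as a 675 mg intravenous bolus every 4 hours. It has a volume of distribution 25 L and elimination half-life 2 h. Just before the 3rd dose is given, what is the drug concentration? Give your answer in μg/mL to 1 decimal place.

8.4 μg/mL

f = (1/2)^(τ/t½) = (1/2)^(4/2) ≈ 0.2500.
C₀ = D/Vd = 675/25 ≈ 27.000 μg/mL.
Before the 3rd dose, 2 doses have been given. Superposition: Cmin = C₀·(f + f²).
≈ 27.000 × (0.2500 + 0.0625) ≈ 27.000 × 0.3125 ≈ 8.438 μg/mL.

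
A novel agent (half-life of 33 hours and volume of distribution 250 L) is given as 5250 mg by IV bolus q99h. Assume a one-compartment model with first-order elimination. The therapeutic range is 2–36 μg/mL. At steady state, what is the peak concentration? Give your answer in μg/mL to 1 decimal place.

24.0 μg/mL

The dosing interval is 3 half-lives, so f = 2^(−3) = 0.125.
Accumulation ratio R = 1/(1 − f) = 1/0.875 = 8/7.
Single-dose peak C₀ = D/Vd = 5250/250 = 21 μg/mL.
Steady-state peak Cmax,ss = C₀·R = 21 × 8/7 ≈ 24.000 μg/mL.
Peak 24.0 μg/mL vs MTC 36 μg/mL: below toxic threshold.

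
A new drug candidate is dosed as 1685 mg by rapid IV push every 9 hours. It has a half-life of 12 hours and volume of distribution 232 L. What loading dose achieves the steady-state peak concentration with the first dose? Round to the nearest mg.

f = (1/2)^(9/12) ≈ 0.594604; accumulation ratio R = 1/(1−f) ≈ 2.46672.
Loading dose to hit Cmax,ss on first dose: D_load = D_maint·R ≈ 1685 × 2.46672 ≈ 4156.42 mg.

4156 mg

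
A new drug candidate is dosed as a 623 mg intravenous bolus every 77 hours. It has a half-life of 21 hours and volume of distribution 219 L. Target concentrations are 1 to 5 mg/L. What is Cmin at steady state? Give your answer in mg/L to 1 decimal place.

Over one 77-h interval, 77/21 ≈ 3.6667 half-lives elapse, leaving f ≈ 0.0787 of each dose.
Accumulation ratio R = 1/(1 − f) ≈ 1/0.9213 ≈ 1.0854.
Single-dose peak C₀ = D/Vd = 623/219 ≈ 2.845 mg/L.
Steady-state peak Cmax,ss = C₀·R ≈ 2.845 × 1.0854 ≈ 3.088 mg/L.
One interval later, Cmin,ss = Cmax,ss·e^(−kτ) ≈ 3.088 × 0.0787 ≈ 0.243 mg/L.
Trough 0.2 mg/L vs MEC 1 mg/L: subtherapeutic.

0.2 mg/L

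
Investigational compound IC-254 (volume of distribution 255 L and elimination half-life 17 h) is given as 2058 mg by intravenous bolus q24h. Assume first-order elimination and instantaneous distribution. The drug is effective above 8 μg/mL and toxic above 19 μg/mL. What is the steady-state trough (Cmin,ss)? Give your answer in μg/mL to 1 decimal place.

τ/t½ = 24/17 ≈ 1.4118, so fraction remaining f = (1/2)^(24/17) ≈ 0.3759.
At steady state, accumulation factor R = 1/(1 − e^(−kτ)) ≈ 1.6023.
Each bolus raises the concentration by D/Vd = 2058/255 ≈ 8.071 μg/mL.
Cmax,ss = C₀/(1 − f) ≈ 8.071/0.6241 ≈ 12.932 μg/mL.
Steady-state trough Cmin,ss = Cmax,ss·f ≈ 12.932 × 0.3759 ≈ 4.861 μg/mL.
Trough 4.9 μg/mL vs MEC 8 μg/mL: subtherapeutic.

4.9 μg/mL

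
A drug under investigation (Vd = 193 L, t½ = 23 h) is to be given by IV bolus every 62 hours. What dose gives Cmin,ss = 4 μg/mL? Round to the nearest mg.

τ/t½ = 62/23 ≈ 2.6957, so f = (1/2)^(62/23) ≈ 0.154358.
Cmin,ss = (D/Vd)·f/(1−f), so D = Cmin,ss·Vd·(1−f)/f.
D = 4 × 193 × (1−f)/f ≈ 4 × 193 × 5.47845 ≈ 4229.36 mg.

4229 mg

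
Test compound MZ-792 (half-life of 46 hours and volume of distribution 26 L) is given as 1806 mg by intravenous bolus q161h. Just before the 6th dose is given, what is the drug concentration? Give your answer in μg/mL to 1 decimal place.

6.7 μg/mL

f = (1/2)^(τ/t½) = (1/2)^(161/46) ≈ 0.0884.
C₀ = D/Vd = 1806/26 ≈ 69.462 μg/mL.
Before the 6th dose, 5 doses have been given. Superposition: Cmin = C₀·(f + f² + … + f^5).
≈ 69.462 × (0.0884 + 0.0078 + 0.0007 + 0.0001 + 0.0000) ≈ 69.462 × 0.0970 ≈ 6.738 μg/mL.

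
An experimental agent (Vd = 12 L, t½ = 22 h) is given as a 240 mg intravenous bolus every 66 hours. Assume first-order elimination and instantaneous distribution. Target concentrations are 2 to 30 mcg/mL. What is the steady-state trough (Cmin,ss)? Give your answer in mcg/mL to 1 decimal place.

The dosing interval is 3 half-lives, so f = 2^(−3) = 0.125.
At steady state, R = 1/(1 − 0.125) = 8/7.
Single-dose peak C₀ = D/Vd = 240/12 = 20 mcg/mL.
Steady-state peak Cmax,ss = C₀·R = 20 × 8/7 ≈ 22.857 mcg/mL.
Steady-state trough Cmin,ss = Cmax,ss·f ≈ 22.857 × 0.125 ≈ 2.857 mcg/mL.
Trough 2.9 mcg/mL vs MEC 2 mcg/mL: adequate.

2.9 mcg/mL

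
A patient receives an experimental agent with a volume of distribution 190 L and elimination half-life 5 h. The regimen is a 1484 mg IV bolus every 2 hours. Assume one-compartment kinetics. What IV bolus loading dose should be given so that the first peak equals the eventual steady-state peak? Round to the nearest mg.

6129 mg

f = (1/2)^(2/5) ≈ 0.757858; accumulation ratio R = 1/(1−f) ≈ 4.12981.
Loading dose to hit Cmax,ss on first dose: D_load = D_maint·R ≈ 1484 × 4.12981 ≈ 6128.64 mg.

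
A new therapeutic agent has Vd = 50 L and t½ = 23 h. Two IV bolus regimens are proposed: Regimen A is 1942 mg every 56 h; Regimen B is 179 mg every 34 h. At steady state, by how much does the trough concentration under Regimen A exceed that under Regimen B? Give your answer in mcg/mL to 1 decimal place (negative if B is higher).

Regimen A: f = (1/2)^(56/23) ≈ 0.1850; Cmin,ss = (1942/50)·f/(1−f) ≈ 8.816 mcg/mL.
Regimen B: f = (1/2)^(34/23) ≈ 0.3589; Cmin,ss = (179/50)·f/(1−f) ≈ 2.004 mcg/mL.
Difference ≈ 8.816 − 2.004 ≈ 6.812 mcg/mL.

6.8 mcg/mL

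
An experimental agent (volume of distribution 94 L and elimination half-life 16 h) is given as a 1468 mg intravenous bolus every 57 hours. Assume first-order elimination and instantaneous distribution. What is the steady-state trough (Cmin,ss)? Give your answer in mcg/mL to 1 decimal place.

1.4 mcg/mL

τ/t½ = 57/16 ≈ 3.5625, so fraction remaining f = (1/2)^(57/16) ≈ 0.0846.
At steady state, accumulation factor R = 1/(1 − e^(−kτ)) ≈ 1.0924.
Single-dose peak C₀ = D/Vd = 1468/94 ≈ 15.617 mcg/mL.
Steady-state peak Cmax,ss = C₀·R ≈ 15.617 × 1.0924 ≈ 17.060 mcg/mL.
One interval later, Cmin,ss = Cmax,ss·e^(−kτ) ≈ 17.060 × 0.0846 ≈ 1.443 mcg/mL.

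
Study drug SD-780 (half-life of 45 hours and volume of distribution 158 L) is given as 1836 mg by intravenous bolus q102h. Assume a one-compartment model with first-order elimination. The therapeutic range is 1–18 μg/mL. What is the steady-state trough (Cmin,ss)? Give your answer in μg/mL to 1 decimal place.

3.0 μg/mL

Over one 102-h interval, 102/45 ≈ 2.2667 half-lives elapse, leaving f ≈ 0.2078 of each dose.
At steady state, accumulation factor R = 1/(1 − e^(−kτ)) ≈ 1.2623.
Single-dose peak C₀ = D/Vd = 1836/158 ≈ 11.620 μg/mL.
Steady-state peak Cmax,ss = C₀·R ≈ 11.620 × 1.2623 ≈ 14.668 μg/mL.
Steady-state trough Cmin,ss = Cmax,ss·f ≈ 14.668 × 0.2078 ≈ 3.048 μg/mL.
Trough 3.0 μg/mL vs MEC 1 μg/mL: adequate.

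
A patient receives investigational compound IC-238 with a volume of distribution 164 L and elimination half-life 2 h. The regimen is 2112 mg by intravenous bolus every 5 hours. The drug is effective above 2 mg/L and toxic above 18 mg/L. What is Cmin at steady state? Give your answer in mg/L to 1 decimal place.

2.8 mg/L

τ/t½ = 5/2 ≈ 2.5, so fraction remaining f = (1/2)^(5/2) ≈ 0.1768.
Accumulation ratio R = 1/(1 − f) ≈ 1/0.8232 ≈ 1.2148.
Single-dose peak C₀ = D/Vd = 2112/164 ≈ 12.878 mg/L.
Steady-state peak Cmax,ss = C₀·R ≈ 12.878 × 1.2148 ≈ 15.644 mg/L.
Steady-state trough Cmin,ss = Cmax,ss·f ≈ 15.644 × 0.1768 ≈ 2.766 mg/L.
Trough 2.8 mg/L vs MEC 2 mg/L: adequate.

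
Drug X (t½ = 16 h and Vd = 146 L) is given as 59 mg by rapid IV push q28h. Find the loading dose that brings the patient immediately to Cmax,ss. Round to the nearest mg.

84 mg

f = (1/2)^(28/16) ≈ 0.297302; accumulation ratio R = 1/(1−f) ≈ 1.42309.
Loading dose to hit Cmax,ss on first dose: D_load = D_maint·R ≈ 59 × 1.42309 ≈ 83.96 mg.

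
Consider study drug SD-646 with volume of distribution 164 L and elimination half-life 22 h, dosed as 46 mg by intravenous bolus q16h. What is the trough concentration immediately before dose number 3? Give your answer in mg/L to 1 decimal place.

0.3 mg/L

f = (1/2)^(τ/t½) = (1/2)^(16/22) ≈ 0.6040.
C₀ = D/Vd = 46/164 ≈ 0.280 mg/L.
Before the 3rd dose, 2 doses have been given. Superposition: Cmin = C₀·(f + f²).
≈ 0.280 × (0.6040 + 0.3648) ≈ 0.280 × 0.9688 ≈ 0.271 mg/L.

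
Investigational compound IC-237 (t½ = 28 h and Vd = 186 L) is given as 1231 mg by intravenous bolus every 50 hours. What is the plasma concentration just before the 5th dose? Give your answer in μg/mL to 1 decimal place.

f = (1/2)^(τ/t½) = (1/2)^(50/28) ≈ 0.2900.
C₀ = D/Vd = 1231/186 ≈ 6.618 μg/mL.
Before the 5th dose, 4 doses have been given. Superposition: Cmin = C₀·(f + f² + … + f^4).
≈ 6.618 × (0.2900 + 0.0841 + 0.0244 + 0.0071) ≈ 6.618 × 0.4056 ≈ 2.684 μg/mL.

2.7 μg/mL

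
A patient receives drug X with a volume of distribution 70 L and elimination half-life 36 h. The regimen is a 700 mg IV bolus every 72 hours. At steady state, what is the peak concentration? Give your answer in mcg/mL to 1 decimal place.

13.3 mcg/mL

The dosing interval is 2 half-lives, so f = 2^(−2) = 0.25.
Accumulation ratio R = 1/(1 − f) = 1/0.75 = 4/3.
Single-dose peak C₀ = D/Vd = 700/70 = 10 mcg/mL.
Steady-state peak Cmax,ss = C₀·R = 10 × 4/3 ≈ 13.333 mcg/mL.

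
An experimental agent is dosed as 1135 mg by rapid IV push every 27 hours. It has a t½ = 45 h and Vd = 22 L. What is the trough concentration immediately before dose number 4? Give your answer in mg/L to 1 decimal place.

71.3 mg/L

f = (1/2)^(τ/t½) = (1/2)^(27/45) ≈ 0.6598.
C₀ = D/Vd = 1135/22 ≈ 51.591 mg/L.
Before the 4th dose, 3 doses have been given. Superposition: Cmin = C₀·(f + f² + … + f^3).
≈ 51.591 × (0.6598 + 0.4353 + 0.2872) ≈ 51.591 × 1.3823 ≈ 71.314 mg/L.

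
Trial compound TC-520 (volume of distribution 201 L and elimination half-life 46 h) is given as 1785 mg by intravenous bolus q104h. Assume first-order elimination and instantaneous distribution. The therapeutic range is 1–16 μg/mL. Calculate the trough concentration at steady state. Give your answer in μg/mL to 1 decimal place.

2.3 μg/mL

τ/t½ = 104/46 ≈ 2.2609, so fraction remaining f = (1/2)^(104/46) ≈ 0.2086.
Each bolus raises the concentration by D/Vd = 1785/201 ≈ 8.881 μg/mL.
Steady-state trough Cmin,ss = C₀·f/(1−f) ≈ 8.881 × 0.2086/0.7914 ≈ 2.341 μg/mL.
Trough 2.3 μg/mL vs MEC 1 μg/mL: adequate.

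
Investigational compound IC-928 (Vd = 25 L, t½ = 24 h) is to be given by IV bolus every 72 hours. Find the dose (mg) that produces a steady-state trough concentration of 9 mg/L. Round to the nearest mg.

τ/t½ = 72/24 ≈ 3, so f = (1/2)^(72/24) ≈ 0.125000.
Cmin,ss = (D/Vd)·f/(1−f), so D = Cmin,ss·Vd·(1−f)/f.
D = 9 × 25 × (1−f)/f ≈ 9 × 25 × 7.00000 ≈ 1575.00 mg.

1575 mg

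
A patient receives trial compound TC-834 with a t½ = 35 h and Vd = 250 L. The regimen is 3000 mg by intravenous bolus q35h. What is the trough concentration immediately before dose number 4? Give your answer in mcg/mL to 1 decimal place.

f = (1/2)^(τ/t½) = (1/2)^(35/35) ≈ 0.5000.
C₀ = D/Vd = 3000/250 ≈ 12.000 mcg/mL.
Before the 4th dose, 3 doses have been given. Superposition: Cmin = C₀·(f + f² + … + f^3).
≈ 12.000 × (0.5000 + 0.2500 + 0.1250) ≈ 12.000 × 0.8750 ≈ 10.500 mcg/mL.

10.5 mcg/mL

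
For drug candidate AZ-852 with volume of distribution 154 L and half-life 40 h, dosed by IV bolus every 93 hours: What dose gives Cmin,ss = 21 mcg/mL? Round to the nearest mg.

12970 mg

τ/t½ = 93/40 ≈ 2.325, so f = (1/2)^(93/40) ≈ 0.199575.
Cmin,ss = (D/Vd)·f/(1−f), so D = Cmin,ss·Vd·(1−f)/f.
D = 21 × 154 × (1−f)/f ≈ 21 × 154 × 4.01065 ≈ 12970.44 mg.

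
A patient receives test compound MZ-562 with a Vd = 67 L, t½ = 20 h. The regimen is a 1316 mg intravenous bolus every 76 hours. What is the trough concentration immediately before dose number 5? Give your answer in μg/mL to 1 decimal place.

1.5 μg/mL

f = (1/2)^(τ/t½) = (1/2)^(76/20) ≈ 0.0718.
C₀ = D/Vd = 1316/67 ≈ 19.642 μg/mL.
Before the 5th dose, 4 doses have been given. Superposition: Cmin = C₀·(f + f² + … + f^4).
≈ 19.642 × (0.0718 + 0.0052 + 0.0004 + 0.0000) ≈ 19.642 × 0.0774 ≈ 1.520 μg/mL.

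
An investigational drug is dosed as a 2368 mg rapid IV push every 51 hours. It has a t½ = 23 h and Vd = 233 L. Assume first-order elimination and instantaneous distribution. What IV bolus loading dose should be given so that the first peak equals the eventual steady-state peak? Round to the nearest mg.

3017 mg

f = (1/2)^(51/23) ≈ 0.215030; accumulation ratio R = 1/(1−f) ≈ 1.27393.
Loading dose to hit Cmax,ss on first dose: D_load = D_maint·R ≈ 2368 × 1.27393 ≈ 3016.67 mg.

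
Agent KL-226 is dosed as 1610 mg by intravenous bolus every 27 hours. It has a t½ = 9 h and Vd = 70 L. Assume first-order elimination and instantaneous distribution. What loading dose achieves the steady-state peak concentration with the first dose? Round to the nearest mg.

f = (1/2)^(27/9) ≈ 0.125000; accumulation ratio R = 1/(1−f) ≈ 1.14286.
Loading dose to hit Cmax,ss on first dose: D_load = D_maint·R ≈ 1610 × 1.14286 ≈ 1840.00 mg.

1840 mg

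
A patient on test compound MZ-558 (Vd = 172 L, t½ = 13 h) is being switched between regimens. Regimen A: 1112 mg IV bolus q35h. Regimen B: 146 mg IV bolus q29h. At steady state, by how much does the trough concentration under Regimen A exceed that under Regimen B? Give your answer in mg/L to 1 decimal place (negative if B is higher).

Regimen A: f = (1/2)^(35/13) ≈ 0.1547; Cmin,ss = (1112/172)·f/(1−f) ≈ 1.183 mg/L.
Regimen B: f = (1/2)^(29/13) ≈ 0.2130; Cmin,ss = (146/172)·f/(1−f) ≈ 0.230 mg/L.
Difference ≈ 1.183 − 0.230 ≈ 0.953 mg/L.

1.0 mg/L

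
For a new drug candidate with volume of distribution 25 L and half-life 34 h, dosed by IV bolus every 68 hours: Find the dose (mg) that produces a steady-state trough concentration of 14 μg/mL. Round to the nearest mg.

τ/t½ = 68/34 ≈ 2, so f = (1/2)^(68/34) ≈ 0.250000.
Cmin,ss = (D/Vd)·f/(1−f), so D = Cmin,ss·Vd·(1−f)/f.
D = 14 × 25 × (1−f)/f ≈ 14 × 25 × 3.00000 ≈ 1050.00 mg.

1050 mg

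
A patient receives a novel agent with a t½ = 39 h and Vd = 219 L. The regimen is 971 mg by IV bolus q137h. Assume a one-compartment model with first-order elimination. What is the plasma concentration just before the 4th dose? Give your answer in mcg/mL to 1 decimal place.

0.4 mcg/mL

f = (1/2)^(τ/t½) = (1/2)^(137/39) ≈ 0.0876.
C₀ = D/Vd = 971/219 ≈ 4.434 mcg/mL.
Before the 4th dose, 3 doses have been given. Superposition: Cmin = C₀·(f + f² + … + f^3).
≈ 4.434 × (0.0876 + 0.0077 + 0.0007) ≈ 4.434 × 0.0960 ≈ 0.426 mcg/mL.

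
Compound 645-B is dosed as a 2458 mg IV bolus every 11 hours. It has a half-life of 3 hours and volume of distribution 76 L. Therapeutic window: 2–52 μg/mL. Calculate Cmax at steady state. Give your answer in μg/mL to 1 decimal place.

k = ln2/t½ = ln2/3 ≈ 0.231049 h⁻¹; fraction remaining f = e^(−kτ) = e^(−0.231049×11) ≈ 0.0787.
Accumulation ratio R = 1/(1 − f) ≈ 1/0.9213 ≈ 1.0854.
Single-dose peak C₀ = D/Vd = 2458/76 ≈ 32.342 μg/mL.
Steady-state peak Cmax,ss = C₀·R ≈ 32.342 × 1.0854 ≈ 35.104 μg/mL.
Peak 35.1 μg/mL vs MTC 52 μg/mL: below toxic threshold.

35.1 μg/mL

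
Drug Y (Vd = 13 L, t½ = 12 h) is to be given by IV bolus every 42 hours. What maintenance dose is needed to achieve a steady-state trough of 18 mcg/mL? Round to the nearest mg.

τ/t½ = 42/12 ≈ 3.5, so f = (1/2)^(42/12) ≈ 0.088388.
Cmin,ss = (D/Vd)·f/(1−f), so D = Cmin,ss·Vd·(1−f)/f.
D = 18 × 13 × (1−f)/f ≈ 18 × 13 × 10.31375 ≈ 2413.42 mg.

2413 mg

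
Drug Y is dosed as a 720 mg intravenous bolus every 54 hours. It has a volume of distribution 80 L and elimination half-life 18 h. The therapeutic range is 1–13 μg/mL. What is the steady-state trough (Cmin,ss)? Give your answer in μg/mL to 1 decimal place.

1.3 μg/mL

τ = 54 h = 3 half-lives, so f = (1/2)^3 = 0.125.
At steady state, R = 1/(1 − 0.125) = 8/7.
Single-dose peak C₀ = D/Vd = 720/80 = 9 μg/mL.
Steady-state peak Cmax,ss = C₀·R = 9 × 8/7 ≈ 10.286 μg/mL.
Steady-state trough Cmin,ss = Cmax,ss·f ≈ 10.286 × 0.125 ≈ 1.286 μg/mL.
Trough 1.3 μg/mL vs MEC 1 μg/mL: adequate.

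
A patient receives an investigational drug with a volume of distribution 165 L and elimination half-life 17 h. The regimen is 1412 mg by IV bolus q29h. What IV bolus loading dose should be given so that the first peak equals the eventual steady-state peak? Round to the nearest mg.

f = (1/2)^(29/17) ≈ 0.306534; accumulation ratio R = 1/(1−f) ≈ 1.44203.
Loading dose to hit Cmax,ss on first dose: D_load = D_maint·R ≈ 1412 × 1.44203 ≈ 2036.15 mg.

2036 mg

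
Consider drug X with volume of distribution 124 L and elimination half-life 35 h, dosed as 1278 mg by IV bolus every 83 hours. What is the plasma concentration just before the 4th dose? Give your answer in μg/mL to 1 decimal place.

2.5 μg/mL

f = (1/2)^(τ/t½) = (1/2)^(83/35) ≈ 0.1933.
C₀ = D/Vd = 1278/124 ≈ 10.306 μg/mL.
Before the 4th dose, 3 doses have been given. Superposition: Cmin = C₀·(f + f² + … + f^3).
≈ 10.306 × (0.1933 + 0.0374 + 0.0072) ≈ 10.306 × 0.2379 ≈ 2.452 μg/mL.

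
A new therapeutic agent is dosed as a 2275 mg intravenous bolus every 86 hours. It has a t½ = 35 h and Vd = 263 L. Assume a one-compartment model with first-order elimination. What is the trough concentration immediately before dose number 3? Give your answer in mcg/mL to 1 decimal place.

f = (1/2)^(τ/t½) = (1/2)^(86/35) ≈ 0.1821.
C₀ = D/Vd = 2275/263 ≈ 8.650 mcg/mL.
Before the 3rd dose, 2 doses have been given. Superposition: Cmin = C₀·(f + f²).
≈ 8.650 × (0.1821 + 0.0332) ≈ 8.650 × 0.2153 ≈ 1.862 mcg/mL.

1.9 mcg/mL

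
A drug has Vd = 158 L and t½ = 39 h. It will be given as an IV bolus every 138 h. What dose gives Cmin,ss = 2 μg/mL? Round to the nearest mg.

τ/t½ = 138/39 ≈ 3.5385, so f = (1/2)^(138/39) ≈ 0.086063.
Cmin,ss = (D/Vd)·f/(1−f), so D = Cmin,ss·Vd·(1−f)/f.
D = 2 × 158 × (1−f)/f ≈ 2 × 158 × 10.61940 ≈ 3355.73 mg.

3356 mg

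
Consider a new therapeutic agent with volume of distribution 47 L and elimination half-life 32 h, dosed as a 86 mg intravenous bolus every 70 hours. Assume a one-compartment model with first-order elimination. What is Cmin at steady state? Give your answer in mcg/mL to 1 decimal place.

0.5 mcg/mL

Over one 70-h interval, 70/32 ≈ 2.1875 half-lives elapse, leaving f ≈ 0.2195 of each dose.
Single-dose peak C₀ = D/Vd = 86/47 ≈ 1.830 mcg/mL.
Steady-state trough Cmin,ss = C₀·f/(1−f) ≈ 1.830 × 0.2195/0.7805 ≈ 0.515 mcg/mL.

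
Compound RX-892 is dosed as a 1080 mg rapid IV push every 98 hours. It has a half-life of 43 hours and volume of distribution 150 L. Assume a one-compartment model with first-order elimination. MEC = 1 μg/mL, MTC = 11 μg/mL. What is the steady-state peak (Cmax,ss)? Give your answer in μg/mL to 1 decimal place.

k = ln2/t½ = ln2/43 ≈ 0.016120 h⁻¹; fraction remaining f = e^(−kτ) = e^(−0.016120×98) ≈ 0.2060.
Accumulation ratio R = 1/(1 − f) ≈ 1/0.7940 ≈ 1.2594.
Single-dose peak C₀ = D/Vd = 1080/150 ≈ 7.200 μg/mL.
Cmax,ss = C₀/(1 − f) ≈ 7.200/0.7940 ≈ 9.068 μg/mL.
Peak 9.1 μg/mL vs MTC 11 μg/mL: below toxic threshold.

9.1 μg/mL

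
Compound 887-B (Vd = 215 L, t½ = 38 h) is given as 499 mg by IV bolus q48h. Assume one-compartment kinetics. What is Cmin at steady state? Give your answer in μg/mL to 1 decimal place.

Over one 48-h interval, 48/38 ≈ 1.2632 half-lives elapse, leaving f ≈ 0.4166 of each dose.
Accumulation ratio R = 1/(1 − f) ≈ 1/0.5834 ≈ 1.7141.
Single-dose peak C₀ = D/Vd = 499/215 ≈ 2.321 μg/mL.
Steady-state peak Cmax,ss = C₀·R ≈ 2.321 × 1.7141 ≈ 3.978 μg/mL.
One interval later, Cmin,ss = Cmax,ss·e^(−kτ) ≈ 3.978 × 0.4166 ≈ 1.657 μg/mL.

1.7 μg/mL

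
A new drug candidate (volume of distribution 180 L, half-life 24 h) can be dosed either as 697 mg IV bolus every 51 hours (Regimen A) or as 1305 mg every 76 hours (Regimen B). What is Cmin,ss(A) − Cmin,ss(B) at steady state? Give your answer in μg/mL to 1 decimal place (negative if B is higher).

0.2 μg/mL

Regimen A: f = (1/2)^(51/24) ≈ 0.2293; Cmin,ss = (697/180)·f/(1−f) ≈ 1.152 μg/mL.
Regimen B: f = (1/2)^(76/24) ≈ 0.1114; Cmin,ss = (1305/180)·f/(1−f) ≈ 0.909 μg/mL.
Difference ≈ 1.152 − 0.909 ≈ 0.243 μg/mL.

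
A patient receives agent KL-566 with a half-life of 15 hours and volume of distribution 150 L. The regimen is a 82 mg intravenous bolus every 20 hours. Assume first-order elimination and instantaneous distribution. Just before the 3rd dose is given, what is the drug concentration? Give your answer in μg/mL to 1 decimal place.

f = (1/2)^(τ/t½) = (1/2)^(20/15) ≈ 0.3969.
C₀ = D/Vd = 82/150 ≈ 0.547 μg/mL.
Before the 3rd dose, 2 doses have been given. Superposition: Cmin = C₀·(f + f²).
≈ 0.547 × (0.3969 + 0.1575) ≈ 0.547 × 0.5544 ≈ 0.303 μg/mL.

0.3 μg/mL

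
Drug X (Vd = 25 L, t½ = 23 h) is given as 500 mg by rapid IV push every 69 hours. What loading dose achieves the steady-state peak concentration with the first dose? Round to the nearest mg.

571 mg

f = (1/2)^(69/23) ≈ 0.125000; accumulation ratio R = 1/(1−f) ≈ 1.14286.
Loading dose to hit Cmax,ss on first dose: D_load = D_maint·R ≈ 500 × 1.14286 ≈ 571.43 mg.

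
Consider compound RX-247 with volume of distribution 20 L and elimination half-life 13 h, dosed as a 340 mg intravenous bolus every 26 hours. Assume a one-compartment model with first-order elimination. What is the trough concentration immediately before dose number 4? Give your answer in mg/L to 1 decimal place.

f = (1/2)^(τ/t½) = (1/2)^(26/13) ≈ 0.2500.
C₀ = D/Vd = 340/20 ≈ 17.000 mg/L.
Before the 4th dose, 3 doses have been given. Superposition: Cmin = C₀·(f + f² + … + f^3).
≈ 17.000 × (0.2500 + 0.0625 + 0.0156) ≈ 17.000 × 0.3281 ≈ 5.578 mg/L.

5.6 mg/L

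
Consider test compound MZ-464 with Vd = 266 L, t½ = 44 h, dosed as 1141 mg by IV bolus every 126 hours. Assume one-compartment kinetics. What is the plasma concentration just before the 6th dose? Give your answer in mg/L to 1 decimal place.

f = (1/2)^(τ/t½) = (1/2)^(126/44) ≈ 0.1374.
C₀ = D/Vd = 1141/266 ≈ 4.289 mg/L.
Before the 6th dose, 5 doses have been given. Superposition: Cmin = C₀·(f + f² + … + f^5).
≈ 4.289 × (0.1374 + 0.0189 + 0.0026 + 0.0004 + 0.0000) ≈ 4.289 × 0.1593 ≈ 0.683 mg/L.

0.7 mg/L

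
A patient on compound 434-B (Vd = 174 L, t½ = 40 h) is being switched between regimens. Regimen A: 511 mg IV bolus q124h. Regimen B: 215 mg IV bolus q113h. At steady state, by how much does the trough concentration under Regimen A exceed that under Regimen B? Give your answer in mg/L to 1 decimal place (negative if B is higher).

0.2 mg/L

Regimen A: f = (1/2)^(124/40) ≈ 0.1166; Cmin,ss = (511/174)·f/(1−f) ≈ 0.388 mg/L.
Regimen B: f = (1/2)^(113/40) ≈ 0.1411; Cmin,ss = (215/174)·f/(1−f) ≈ 0.203 mg/L.
Difference ≈ 0.388 − 0.203 ≈ 0.185 mg/L.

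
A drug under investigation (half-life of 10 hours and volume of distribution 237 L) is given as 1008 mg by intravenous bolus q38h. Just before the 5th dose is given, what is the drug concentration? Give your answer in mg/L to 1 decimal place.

f = (1/2)^(τ/t½) = (1/2)^(38/10) ≈ 0.0718.
C₀ = D/Vd = 1008/237 ≈ 4.253 mg/L.
Before the 5th dose, 4 doses have been given. Superposition: Cmin = C₀·(f + f² + … + f^4).
≈ 4.253 × (0.0718 + 0.0052 + 0.0004 + 0.0000) ≈ 4.253 × 0.0774 ≈ 0.329 mg/L.

0.3 mg/L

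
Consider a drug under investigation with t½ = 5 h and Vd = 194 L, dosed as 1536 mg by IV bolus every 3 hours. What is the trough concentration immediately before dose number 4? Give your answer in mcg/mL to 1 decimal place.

10.9 mcg/mL

f = (1/2)^(τ/t½) = (1/2)^(3/5) ≈ 0.6598.
C₀ = D/Vd = 1536/194 ≈ 7.918 mcg/mL.
Before the 4th dose, 3 doses have been given. Superposition: Cmin = C₀·(f + f² + … + f^3).
≈ 7.918 × (0.6598 + 0.4353 + 0.2872) ≈ 7.918 × 1.3823 ≈ 10.945 mcg/mL.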